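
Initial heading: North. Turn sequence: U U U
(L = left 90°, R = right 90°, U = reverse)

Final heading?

Start: North
  U (U-turn (180°)) -> South
  U (U-turn (180°)) -> North
  U (U-turn (180°)) -> South
Final: South

Answer: Final heading: South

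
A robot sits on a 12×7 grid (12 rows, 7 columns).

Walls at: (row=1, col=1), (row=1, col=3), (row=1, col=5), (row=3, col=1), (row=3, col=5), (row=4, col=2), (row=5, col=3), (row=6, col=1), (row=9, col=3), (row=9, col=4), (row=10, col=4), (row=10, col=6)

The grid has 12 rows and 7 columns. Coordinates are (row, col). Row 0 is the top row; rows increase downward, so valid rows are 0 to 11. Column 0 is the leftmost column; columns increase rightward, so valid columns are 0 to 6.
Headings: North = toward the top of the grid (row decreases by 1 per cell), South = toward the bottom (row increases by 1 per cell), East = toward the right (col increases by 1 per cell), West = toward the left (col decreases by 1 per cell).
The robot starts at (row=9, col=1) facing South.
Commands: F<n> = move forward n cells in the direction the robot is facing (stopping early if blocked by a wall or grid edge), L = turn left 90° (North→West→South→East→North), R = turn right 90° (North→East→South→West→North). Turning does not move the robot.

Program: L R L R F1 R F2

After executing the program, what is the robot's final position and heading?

Start: (row=9, col=1), facing South
  L: turn left, now facing East
  R: turn right, now facing South
  L: turn left, now facing East
  R: turn right, now facing South
  F1: move forward 1, now at (row=10, col=1)
  R: turn right, now facing West
  F2: move forward 1/2 (blocked), now at (row=10, col=0)
Final: (row=10, col=0), facing West

Answer: Final position: (row=10, col=0), facing West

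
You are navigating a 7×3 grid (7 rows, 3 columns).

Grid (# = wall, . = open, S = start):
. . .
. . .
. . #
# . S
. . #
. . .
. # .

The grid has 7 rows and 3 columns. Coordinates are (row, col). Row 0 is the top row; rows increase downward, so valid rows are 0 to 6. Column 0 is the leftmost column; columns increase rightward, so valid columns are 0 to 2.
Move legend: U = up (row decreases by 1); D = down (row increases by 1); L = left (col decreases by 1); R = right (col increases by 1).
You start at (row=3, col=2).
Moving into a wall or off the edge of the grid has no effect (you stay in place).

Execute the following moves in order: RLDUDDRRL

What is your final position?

Start: (row=3, col=2)
  R (right): blocked, stay at (row=3, col=2)
  L (left): (row=3, col=2) -> (row=3, col=1)
  D (down): (row=3, col=1) -> (row=4, col=1)
  U (up): (row=4, col=1) -> (row=3, col=1)
  D (down): (row=3, col=1) -> (row=4, col=1)
  D (down): (row=4, col=1) -> (row=5, col=1)
  R (right): (row=5, col=1) -> (row=5, col=2)
  R (right): blocked, stay at (row=5, col=2)
  L (left): (row=5, col=2) -> (row=5, col=1)
Final: (row=5, col=1)

Answer: Final position: (row=5, col=1)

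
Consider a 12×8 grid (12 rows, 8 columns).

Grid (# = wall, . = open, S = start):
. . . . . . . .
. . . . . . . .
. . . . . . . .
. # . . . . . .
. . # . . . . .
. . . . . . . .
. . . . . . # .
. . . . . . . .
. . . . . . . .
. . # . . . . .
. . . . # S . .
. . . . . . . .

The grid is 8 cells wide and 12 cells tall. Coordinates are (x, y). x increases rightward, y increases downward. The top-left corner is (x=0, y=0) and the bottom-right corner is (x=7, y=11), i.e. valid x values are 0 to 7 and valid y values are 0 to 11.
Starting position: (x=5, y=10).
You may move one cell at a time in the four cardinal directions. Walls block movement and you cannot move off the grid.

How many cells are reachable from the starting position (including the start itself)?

Answer: Reachable cells: 91

Derivation:
BFS flood-fill from (x=5, y=10):
  Distance 0: (x=5, y=10)
  Distance 1: (x=5, y=9), (x=6, y=10), (x=5, y=11)
  Distance 2: (x=5, y=8), (x=4, y=9), (x=6, y=9), (x=7, y=10), (x=4, y=11), (x=6, y=11)
  Distance 3: (x=5, y=7), (x=4, y=8), (x=6, y=8), (x=3, y=9), (x=7, y=9), (x=3, y=11), (x=7, y=11)
  Distance 4: (x=5, y=6), (x=4, y=7), (x=6, y=7), (x=3, y=8), (x=7, y=8), (x=3, y=10), (x=2, y=11)
  Distance 5: (x=5, y=5), (x=4, y=6), (x=3, y=7), (x=7, y=7), (x=2, y=8), (x=2, y=10), (x=1, y=11)
  Distance 6: (x=5, y=4), (x=4, y=5), (x=6, y=5), (x=3, y=6), (x=7, y=6), (x=2, y=7), (x=1, y=8), (x=1, y=10), (x=0, y=11)
  Distance 7: (x=5, y=3), (x=4, y=4), (x=6, y=4), (x=3, y=5), (x=7, y=5), (x=2, y=6), (x=1, y=7), (x=0, y=8), (x=1, y=9), (x=0, y=10)
  Distance 8: (x=5, y=2), (x=4, y=3), (x=6, y=3), (x=3, y=4), (x=7, y=4), (x=2, y=5), (x=1, y=6), (x=0, y=7), (x=0, y=9)
  Distance 9: (x=5, y=1), (x=4, y=2), (x=6, y=2), (x=3, y=3), (x=7, y=3), (x=1, y=5), (x=0, y=6)
  Distance 10: (x=5, y=0), (x=4, y=1), (x=6, y=1), (x=3, y=2), (x=7, y=2), (x=2, y=3), (x=1, y=4), (x=0, y=5)
  Distance 11: (x=4, y=0), (x=6, y=0), (x=3, y=1), (x=7, y=1), (x=2, y=2), (x=0, y=4)
  Distance 12: (x=3, y=0), (x=7, y=0), (x=2, y=1), (x=1, y=2), (x=0, y=3)
  Distance 13: (x=2, y=0), (x=1, y=1), (x=0, y=2)
  Distance 14: (x=1, y=0), (x=0, y=1)
  Distance 15: (x=0, y=0)
Total reachable: 91 (grid has 91 open cells total)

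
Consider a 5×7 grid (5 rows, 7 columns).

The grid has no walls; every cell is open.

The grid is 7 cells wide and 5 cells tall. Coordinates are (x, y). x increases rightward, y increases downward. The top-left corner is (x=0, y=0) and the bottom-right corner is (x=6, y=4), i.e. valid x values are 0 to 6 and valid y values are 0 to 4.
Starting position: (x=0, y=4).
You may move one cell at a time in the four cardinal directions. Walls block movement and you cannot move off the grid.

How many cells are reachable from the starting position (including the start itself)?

BFS flood-fill from (x=0, y=4):
  Distance 0: (x=0, y=4)
  Distance 1: (x=0, y=3), (x=1, y=4)
  Distance 2: (x=0, y=2), (x=1, y=3), (x=2, y=4)
  Distance 3: (x=0, y=1), (x=1, y=2), (x=2, y=3), (x=3, y=4)
  Distance 4: (x=0, y=0), (x=1, y=1), (x=2, y=2), (x=3, y=3), (x=4, y=4)
  Distance 5: (x=1, y=0), (x=2, y=1), (x=3, y=2), (x=4, y=3), (x=5, y=4)
  Distance 6: (x=2, y=0), (x=3, y=1), (x=4, y=2), (x=5, y=3), (x=6, y=4)
  Distance 7: (x=3, y=0), (x=4, y=1), (x=5, y=2), (x=6, y=3)
  Distance 8: (x=4, y=0), (x=5, y=1), (x=6, y=2)
  Distance 9: (x=5, y=0), (x=6, y=1)
  Distance 10: (x=6, y=0)
Total reachable: 35 (grid has 35 open cells total)

Answer: Reachable cells: 35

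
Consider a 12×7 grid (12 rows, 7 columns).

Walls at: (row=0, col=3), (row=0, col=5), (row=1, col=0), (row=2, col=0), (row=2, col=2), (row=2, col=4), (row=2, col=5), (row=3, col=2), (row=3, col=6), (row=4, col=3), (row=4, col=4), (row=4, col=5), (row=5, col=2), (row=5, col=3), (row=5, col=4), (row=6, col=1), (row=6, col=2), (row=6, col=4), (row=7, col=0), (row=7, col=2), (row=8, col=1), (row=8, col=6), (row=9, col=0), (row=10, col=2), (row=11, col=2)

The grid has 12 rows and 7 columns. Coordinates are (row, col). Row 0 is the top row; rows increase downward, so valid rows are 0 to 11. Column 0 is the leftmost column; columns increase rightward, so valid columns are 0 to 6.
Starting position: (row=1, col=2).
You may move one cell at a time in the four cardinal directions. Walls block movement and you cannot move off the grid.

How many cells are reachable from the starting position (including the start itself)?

BFS flood-fill from (row=1, col=2):
  Distance 0: (row=1, col=2)
  Distance 1: (row=0, col=2), (row=1, col=1), (row=1, col=3)
  Distance 2: (row=0, col=1), (row=1, col=4), (row=2, col=1), (row=2, col=3)
  Distance 3: (row=0, col=0), (row=0, col=4), (row=1, col=5), (row=3, col=1), (row=3, col=3)
  Distance 4: (row=1, col=6), (row=3, col=0), (row=3, col=4), (row=4, col=1)
  Distance 5: (row=0, col=6), (row=2, col=6), (row=3, col=5), (row=4, col=0), (row=4, col=2), (row=5, col=1)
  Distance 6: (row=5, col=0)
  Distance 7: (row=6, col=0)
Total reachable: 25 (grid has 59 open cells total)

Answer: Reachable cells: 25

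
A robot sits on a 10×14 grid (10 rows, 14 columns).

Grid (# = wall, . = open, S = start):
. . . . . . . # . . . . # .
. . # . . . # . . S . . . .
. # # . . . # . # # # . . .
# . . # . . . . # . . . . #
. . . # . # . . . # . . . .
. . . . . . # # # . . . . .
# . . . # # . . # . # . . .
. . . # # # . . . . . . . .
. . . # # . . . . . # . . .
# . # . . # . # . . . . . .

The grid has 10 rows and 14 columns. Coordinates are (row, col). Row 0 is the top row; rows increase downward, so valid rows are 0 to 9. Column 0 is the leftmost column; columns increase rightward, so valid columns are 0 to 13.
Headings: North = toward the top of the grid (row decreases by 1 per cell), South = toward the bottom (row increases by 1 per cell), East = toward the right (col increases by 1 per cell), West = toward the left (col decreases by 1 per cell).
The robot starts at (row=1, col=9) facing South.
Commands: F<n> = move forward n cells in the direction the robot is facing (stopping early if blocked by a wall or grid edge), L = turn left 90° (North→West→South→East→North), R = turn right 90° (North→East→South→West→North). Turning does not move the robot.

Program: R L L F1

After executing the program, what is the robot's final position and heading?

Answer: Final position: (row=1, col=10), facing East

Derivation:
Start: (row=1, col=9), facing South
  R: turn right, now facing West
  L: turn left, now facing South
  L: turn left, now facing East
  F1: move forward 1, now at (row=1, col=10)
Final: (row=1, col=10), facing East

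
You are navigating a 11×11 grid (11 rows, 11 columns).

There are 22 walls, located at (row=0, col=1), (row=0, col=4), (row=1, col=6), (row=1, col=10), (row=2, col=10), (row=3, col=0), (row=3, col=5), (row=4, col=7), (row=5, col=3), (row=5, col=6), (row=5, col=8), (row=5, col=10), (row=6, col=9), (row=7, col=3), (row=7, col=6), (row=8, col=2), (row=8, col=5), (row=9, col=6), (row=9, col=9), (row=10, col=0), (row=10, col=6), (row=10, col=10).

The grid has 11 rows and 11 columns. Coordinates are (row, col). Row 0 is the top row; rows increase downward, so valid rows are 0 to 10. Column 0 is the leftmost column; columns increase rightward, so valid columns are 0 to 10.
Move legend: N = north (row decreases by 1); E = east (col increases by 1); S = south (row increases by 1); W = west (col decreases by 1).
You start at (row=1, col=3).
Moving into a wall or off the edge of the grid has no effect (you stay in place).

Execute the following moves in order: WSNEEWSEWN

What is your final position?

Start: (row=1, col=3)
  W (west): (row=1, col=3) -> (row=1, col=2)
  S (south): (row=1, col=2) -> (row=2, col=2)
  N (north): (row=2, col=2) -> (row=1, col=2)
  E (east): (row=1, col=2) -> (row=1, col=3)
  E (east): (row=1, col=3) -> (row=1, col=4)
  W (west): (row=1, col=4) -> (row=1, col=3)
  S (south): (row=1, col=3) -> (row=2, col=3)
  E (east): (row=2, col=3) -> (row=2, col=4)
  W (west): (row=2, col=4) -> (row=2, col=3)
  N (north): (row=2, col=3) -> (row=1, col=3)
Final: (row=1, col=3)

Answer: Final position: (row=1, col=3)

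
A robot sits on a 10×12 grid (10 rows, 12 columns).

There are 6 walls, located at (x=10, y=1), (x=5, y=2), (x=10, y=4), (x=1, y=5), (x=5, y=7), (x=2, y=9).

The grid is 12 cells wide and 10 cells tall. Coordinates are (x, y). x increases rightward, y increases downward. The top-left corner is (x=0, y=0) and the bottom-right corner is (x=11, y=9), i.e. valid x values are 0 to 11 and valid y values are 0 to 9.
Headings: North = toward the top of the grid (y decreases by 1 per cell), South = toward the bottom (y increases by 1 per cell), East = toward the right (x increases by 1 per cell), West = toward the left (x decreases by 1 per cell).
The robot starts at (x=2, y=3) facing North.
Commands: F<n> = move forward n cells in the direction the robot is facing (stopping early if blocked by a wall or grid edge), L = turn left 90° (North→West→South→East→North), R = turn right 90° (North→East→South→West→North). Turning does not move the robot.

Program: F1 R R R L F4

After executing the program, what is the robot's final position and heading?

Answer: Final position: (x=2, y=6), facing South

Derivation:
Start: (x=2, y=3), facing North
  F1: move forward 1, now at (x=2, y=2)
  R: turn right, now facing East
  R: turn right, now facing South
  R: turn right, now facing West
  L: turn left, now facing South
  F4: move forward 4, now at (x=2, y=6)
Final: (x=2, y=6), facing South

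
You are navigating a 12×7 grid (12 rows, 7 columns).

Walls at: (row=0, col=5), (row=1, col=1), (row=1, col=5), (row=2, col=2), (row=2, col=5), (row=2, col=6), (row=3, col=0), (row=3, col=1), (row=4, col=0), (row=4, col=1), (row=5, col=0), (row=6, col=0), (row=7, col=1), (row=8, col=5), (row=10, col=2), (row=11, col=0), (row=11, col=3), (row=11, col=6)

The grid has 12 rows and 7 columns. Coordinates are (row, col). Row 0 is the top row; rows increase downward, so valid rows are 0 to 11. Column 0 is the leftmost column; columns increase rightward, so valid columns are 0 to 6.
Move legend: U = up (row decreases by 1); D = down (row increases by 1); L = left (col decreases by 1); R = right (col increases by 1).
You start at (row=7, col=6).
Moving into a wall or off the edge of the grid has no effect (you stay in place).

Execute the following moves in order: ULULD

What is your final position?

Start: (row=7, col=6)
  U (up): (row=7, col=6) -> (row=6, col=6)
  L (left): (row=6, col=6) -> (row=6, col=5)
  U (up): (row=6, col=5) -> (row=5, col=5)
  L (left): (row=5, col=5) -> (row=5, col=4)
  D (down): (row=5, col=4) -> (row=6, col=4)
Final: (row=6, col=4)

Answer: Final position: (row=6, col=4)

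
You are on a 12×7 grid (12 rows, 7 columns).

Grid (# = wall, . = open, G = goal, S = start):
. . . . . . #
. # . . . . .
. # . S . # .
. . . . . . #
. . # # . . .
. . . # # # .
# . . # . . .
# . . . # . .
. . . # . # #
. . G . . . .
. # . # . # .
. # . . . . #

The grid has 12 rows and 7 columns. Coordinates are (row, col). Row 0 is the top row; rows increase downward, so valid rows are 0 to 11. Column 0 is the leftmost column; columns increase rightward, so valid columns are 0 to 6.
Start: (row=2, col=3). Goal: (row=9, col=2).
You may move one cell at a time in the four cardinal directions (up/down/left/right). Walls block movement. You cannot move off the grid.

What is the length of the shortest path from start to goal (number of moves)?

BFS from (row=2, col=3) until reaching (row=9, col=2):
  Distance 0: (row=2, col=3)
  Distance 1: (row=1, col=3), (row=2, col=2), (row=2, col=4), (row=3, col=3)
  Distance 2: (row=0, col=3), (row=1, col=2), (row=1, col=4), (row=3, col=2), (row=3, col=4)
  Distance 3: (row=0, col=2), (row=0, col=4), (row=1, col=5), (row=3, col=1), (row=3, col=5), (row=4, col=4)
  Distance 4: (row=0, col=1), (row=0, col=5), (row=1, col=6), (row=3, col=0), (row=4, col=1), (row=4, col=5)
  Distance 5: (row=0, col=0), (row=2, col=0), (row=2, col=6), (row=4, col=0), (row=4, col=6), (row=5, col=1)
  Distance 6: (row=1, col=0), (row=5, col=0), (row=5, col=2), (row=5, col=6), (row=6, col=1)
  Distance 7: (row=6, col=2), (row=6, col=6), (row=7, col=1)
  Distance 8: (row=6, col=5), (row=7, col=2), (row=7, col=6), (row=8, col=1)
  Distance 9: (row=6, col=4), (row=7, col=3), (row=7, col=5), (row=8, col=0), (row=8, col=2), (row=9, col=1)
  Distance 10: (row=9, col=0), (row=9, col=2)  <- goal reached here
One shortest path (10 moves): (row=2, col=3) -> (row=2, col=2) -> (row=3, col=2) -> (row=3, col=1) -> (row=4, col=1) -> (row=5, col=1) -> (row=5, col=2) -> (row=6, col=2) -> (row=7, col=2) -> (row=8, col=2) -> (row=9, col=2)

Answer: Shortest path length: 10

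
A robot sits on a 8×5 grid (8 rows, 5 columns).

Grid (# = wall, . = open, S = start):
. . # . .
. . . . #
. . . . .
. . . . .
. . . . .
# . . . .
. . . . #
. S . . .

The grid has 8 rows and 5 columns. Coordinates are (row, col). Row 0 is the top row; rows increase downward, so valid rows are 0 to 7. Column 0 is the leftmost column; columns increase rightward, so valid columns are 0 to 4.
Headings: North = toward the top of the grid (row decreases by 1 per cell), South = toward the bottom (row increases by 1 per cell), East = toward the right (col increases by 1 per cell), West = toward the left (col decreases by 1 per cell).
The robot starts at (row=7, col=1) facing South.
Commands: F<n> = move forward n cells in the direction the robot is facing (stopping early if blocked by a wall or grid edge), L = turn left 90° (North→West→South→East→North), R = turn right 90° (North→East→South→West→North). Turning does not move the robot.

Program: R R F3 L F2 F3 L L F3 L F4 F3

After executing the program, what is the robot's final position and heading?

Start: (row=7, col=1), facing South
  R: turn right, now facing West
  R: turn right, now facing North
  F3: move forward 3, now at (row=4, col=1)
  L: turn left, now facing West
  F2: move forward 1/2 (blocked), now at (row=4, col=0)
  F3: move forward 0/3 (blocked), now at (row=4, col=0)
  L: turn left, now facing South
  L: turn left, now facing East
  F3: move forward 3, now at (row=4, col=3)
  L: turn left, now facing North
  F4: move forward 4, now at (row=0, col=3)
  F3: move forward 0/3 (blocked), now at (row=0, col=3)
Final: (row=0, col=3), facing North

Answer: Final position: (row=0, col=3), facing North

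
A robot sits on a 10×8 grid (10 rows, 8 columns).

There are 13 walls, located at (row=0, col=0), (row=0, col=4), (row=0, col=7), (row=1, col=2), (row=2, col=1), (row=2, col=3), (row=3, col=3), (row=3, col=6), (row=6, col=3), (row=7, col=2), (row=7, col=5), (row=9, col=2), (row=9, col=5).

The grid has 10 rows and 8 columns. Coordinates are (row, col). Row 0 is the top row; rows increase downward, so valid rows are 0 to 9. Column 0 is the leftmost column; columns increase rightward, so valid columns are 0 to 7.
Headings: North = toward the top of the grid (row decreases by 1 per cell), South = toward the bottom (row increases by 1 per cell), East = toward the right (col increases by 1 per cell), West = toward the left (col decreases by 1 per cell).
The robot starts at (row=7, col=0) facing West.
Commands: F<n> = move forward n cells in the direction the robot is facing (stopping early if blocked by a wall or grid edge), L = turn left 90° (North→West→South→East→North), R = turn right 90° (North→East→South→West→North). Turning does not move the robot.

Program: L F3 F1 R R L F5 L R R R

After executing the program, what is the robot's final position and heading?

Answer: Final position: (row=9, col=0), facing East

Derivation:
Start: (row=7, col=0), facing West
  L: turn left, now facing South
  F3: move forward 2/3 (blocked), now at (row=9, col=0)
  F1: move forward 0/1 (blocked), now at (row=9, col=0)
  R: turn right, now facing West
  R: turn right, now facing North
  L: turn left, now facing West
  F5: move forward 0/5 (blocked), now at (row=9, col=0)
  L: turn left, now facing South
  R: turn right, now facing West
  R: turn right, now facing North
  R: turn right, now facing East
Final: (row=9, col=0), facing East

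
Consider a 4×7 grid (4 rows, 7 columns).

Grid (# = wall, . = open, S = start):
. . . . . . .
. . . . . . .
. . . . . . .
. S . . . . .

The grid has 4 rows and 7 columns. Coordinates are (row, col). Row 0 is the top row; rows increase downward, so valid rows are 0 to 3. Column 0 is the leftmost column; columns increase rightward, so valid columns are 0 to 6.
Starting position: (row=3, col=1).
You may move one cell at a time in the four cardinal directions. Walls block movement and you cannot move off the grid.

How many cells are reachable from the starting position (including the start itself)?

Answer: Reachable cells: 28

Derivation:
BFS flood-fill from (row=3, col=1):
  Distance 0: (row=3, col=1)
  Distance 1: (row=2, col=1), (row=3, col=0), (row=3, col=2)
  Distance 2: (row=1, col=1), (row=2, col=0), (row=2, col=2), (row=3, col=3)
  Distance 3: (row=0, col=1), (row=1, col=0), (row=1, col=2), (row=2, col=3), (row=3, col=4)
  Distance 4: (row=0, col=0), (row=0, col=2), (row=1, col=3), (row=2, col=4), (row=3, col=5)
  Distance 5: (row=0, col=3), (row=1, col=4), (row=2, col=5), (row=3, col=6)
  Distance 6: (row=0, col=4), (row=1, col=5), (row=2, col=6)
  Distance 7: (row=0, col=5), (row=1, col=6)
  Distance 8: (row=0, col=6)
Total reachable: 28 (grid has 28 open cells total)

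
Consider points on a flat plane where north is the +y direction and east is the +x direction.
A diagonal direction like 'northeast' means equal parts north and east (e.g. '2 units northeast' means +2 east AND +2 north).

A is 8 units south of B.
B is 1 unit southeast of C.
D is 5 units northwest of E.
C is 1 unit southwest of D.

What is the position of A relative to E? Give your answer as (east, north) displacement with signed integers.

Place E at the origin (east=0, north=0).
  D is 5 units northwest of E: delta (east=-5, north=+5); D at (east=-5, north=5).
  C is 1 unit southwest of D: delta (east=-1, north=-1); C at (east=-6, north=4).
  B is 1 unit southeast of C: delta (east=+1, north=-1); B at (east=-5, north=3).
  A is 8 units south of B: delta (east=+0, north=-8); A at (east=-5, north=-5).
Therefore A relative to E: (east=-5, north=-5).

Answer: A is at (east=-5, north=-5) relative to E.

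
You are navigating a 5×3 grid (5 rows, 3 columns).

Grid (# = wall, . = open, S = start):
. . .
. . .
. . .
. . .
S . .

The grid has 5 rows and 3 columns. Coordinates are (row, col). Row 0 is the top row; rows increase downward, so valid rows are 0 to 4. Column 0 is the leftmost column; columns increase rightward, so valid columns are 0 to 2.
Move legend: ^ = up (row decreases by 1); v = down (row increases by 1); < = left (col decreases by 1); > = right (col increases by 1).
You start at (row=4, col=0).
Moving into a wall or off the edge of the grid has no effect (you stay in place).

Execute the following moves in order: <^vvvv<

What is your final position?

Start: (row=4, col=0)
  < (left): blocked, stay at (row=4, col=0)
  ^ (up): (row=4, col=0) -> (row=3, col=0)
  v (down): (row=3, col=0) -> (row=4, col=0)
  [×3]v (down): blocked, stay at (row=4, col=0)
  < (left): blocked, stay at (row=4, col=0)
Final: (row=4, col=0)

Answer: Final position: (row=4, col=0)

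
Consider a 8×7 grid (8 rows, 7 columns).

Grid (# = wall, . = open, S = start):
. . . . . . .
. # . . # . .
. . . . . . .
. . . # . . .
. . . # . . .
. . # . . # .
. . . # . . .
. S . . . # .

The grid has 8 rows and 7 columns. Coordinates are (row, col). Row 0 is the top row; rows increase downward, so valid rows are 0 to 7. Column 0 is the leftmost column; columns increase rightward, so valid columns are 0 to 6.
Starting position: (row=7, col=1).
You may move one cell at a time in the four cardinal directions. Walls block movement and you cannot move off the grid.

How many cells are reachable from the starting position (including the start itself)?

Answer: Reachable cells: 48

Derivation:
BFS flood-fill from (row=7, col=1):
  Distance 0: (row=7, col=1)
  Distance 1: (row=6, col=1), (row=7, col=0), (row=7, col=2)
  Distance 2: (row=5, col=1), (row=6, col=0), (row=6, col=2), (row=7, col=3)
  Distance 3: (row=4, col=1), (row=5, col=0), (row=7, col=4)
  Distance 4: (row=3, col=1), (row=4, col=0), (row=4, col=2), (row=6, col=4)
  Distance 5: (row=2, col=1), (row=3, col=0), (row=3, col=2), (row=5, col=4), (row=6, col=5)
  Distance 6: (row=2, col=0), (row=2, col=2), (row=4, col=4), (row=5, col=3), (row=6, col=6)
  Distance 7: (row=1, col=0), (row=1, col=2), (row=2, col=3), (row=3, col=4), (row=4, col=5), (row=5, col=6), (row=7, col=6)
  Distance 8: (row=0, col=0), (row=0, col=2), (row=1, col=3), (row=2, col=4), (row=3, col=5), (row=4, col=6)
  Distance 9: (row=0, col=1), (row=0, col=3), (row=2, col=5), (row=3, col=6)
  Distance 10: (row=0, col=4), (row=1, col=5), (row=2, col=6)
  Distance 11: (row=0, col=5), (row=1, col=6)
  Distance 12: (row=0, col=6)
Total reachable: 48 (grid has 48 open cells total)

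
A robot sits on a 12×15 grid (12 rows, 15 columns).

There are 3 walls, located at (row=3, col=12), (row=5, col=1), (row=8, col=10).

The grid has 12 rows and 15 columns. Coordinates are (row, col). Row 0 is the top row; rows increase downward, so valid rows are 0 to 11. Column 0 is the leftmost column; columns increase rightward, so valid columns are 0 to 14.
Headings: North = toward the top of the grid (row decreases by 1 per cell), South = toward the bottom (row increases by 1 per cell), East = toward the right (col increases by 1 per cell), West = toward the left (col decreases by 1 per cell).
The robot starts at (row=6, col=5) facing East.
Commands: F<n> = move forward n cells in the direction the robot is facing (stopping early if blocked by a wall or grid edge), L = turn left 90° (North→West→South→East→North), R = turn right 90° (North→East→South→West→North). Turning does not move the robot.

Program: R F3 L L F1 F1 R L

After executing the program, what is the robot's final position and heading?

Answer: Final position: (row=7, col=5), facing North

Derivation:
Start: (row=6, col=5), facing East
  R: turn right, now facing South
  F3: move forward 3, now at (row=9, col=5)
  L: turn left, now facing East
  L: turn left, now facing North
  F1: move forward 1, now at (row=8, col=5)
  F1: move forward 1, now at (row=7, col=5)
  R: turn right, now facing East
  L: turn left, now facing North
Final: (row=7, col=5), facing North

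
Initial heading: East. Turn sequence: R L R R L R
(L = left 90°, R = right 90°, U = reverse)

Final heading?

Start: East
  R (right (90° clockwise)) -> South
  L (left (90° counter-clockwise)) -> East
  R (right (90° clockwise)) -> South
  R (right (90° clockwise)) -> West
  L (left (90° counter-clockwise)) -> South
  R (right (90° clockwise)) -> West
Final: West

Answer: Final heading: West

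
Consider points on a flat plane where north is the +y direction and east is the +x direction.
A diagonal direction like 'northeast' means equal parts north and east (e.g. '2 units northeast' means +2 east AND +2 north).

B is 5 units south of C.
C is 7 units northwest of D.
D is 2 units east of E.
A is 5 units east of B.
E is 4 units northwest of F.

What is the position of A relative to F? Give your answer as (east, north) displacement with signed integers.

Answer: A is at (east=-4, north=6) relative to F.

Derivation:
Place F at the origin (east=0, north=0).
  E is 4 units northwest of F: delta (east=-4, north=+4); E at (east=-4, north=4).
  D is 2 units east of E: delta (east=+2, north=+0); D at (east=-2, north=4).
  C is 7 units northwest of D: delta (east=-7, north=+7); C at (east=-9, north=11).
  B is 5 units south of C: delta (east=+0, north=-5); B at (east=-9, north=6).
  A is 5 units east of B: delta (east=+5, north=+0); A at (east=-4, north=6).
Therefore A relative to F: (east=-4, north=6).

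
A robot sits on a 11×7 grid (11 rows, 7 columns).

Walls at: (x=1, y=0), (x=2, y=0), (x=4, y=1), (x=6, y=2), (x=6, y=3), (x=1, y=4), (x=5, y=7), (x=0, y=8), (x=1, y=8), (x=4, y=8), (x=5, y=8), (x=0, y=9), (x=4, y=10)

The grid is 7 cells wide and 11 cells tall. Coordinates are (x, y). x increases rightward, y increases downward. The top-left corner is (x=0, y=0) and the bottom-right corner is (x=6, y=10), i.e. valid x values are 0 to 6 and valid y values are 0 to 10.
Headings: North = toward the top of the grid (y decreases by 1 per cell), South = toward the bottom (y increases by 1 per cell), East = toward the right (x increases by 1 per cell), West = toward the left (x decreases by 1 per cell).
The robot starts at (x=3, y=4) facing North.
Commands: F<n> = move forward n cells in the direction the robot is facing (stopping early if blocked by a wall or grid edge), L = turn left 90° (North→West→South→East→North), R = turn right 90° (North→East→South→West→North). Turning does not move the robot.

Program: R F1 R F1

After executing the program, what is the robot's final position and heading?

Start: (x=3, y=4), facing North
  R: turn right, now facing East
  F1: move forward 1, now at (x=4, y=4)
  R: turn right, now facing South
  F1: move forward 1, now at (x=4, y=5)
Final: (x=4, y=5), facing South

Answer: Final position: (x=4, y=5), facing South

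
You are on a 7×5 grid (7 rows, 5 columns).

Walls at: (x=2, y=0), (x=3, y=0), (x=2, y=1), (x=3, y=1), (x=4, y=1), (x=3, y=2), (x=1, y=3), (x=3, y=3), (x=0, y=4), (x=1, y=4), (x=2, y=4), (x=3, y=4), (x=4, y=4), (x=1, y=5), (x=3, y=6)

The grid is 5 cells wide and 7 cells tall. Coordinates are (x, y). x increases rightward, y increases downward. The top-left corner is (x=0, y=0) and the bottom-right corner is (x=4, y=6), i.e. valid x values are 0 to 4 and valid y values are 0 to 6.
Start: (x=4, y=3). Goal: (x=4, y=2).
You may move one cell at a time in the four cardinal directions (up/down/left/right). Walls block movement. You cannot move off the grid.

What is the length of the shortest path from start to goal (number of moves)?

Answer: Shortest path length: 1

Derivation:
BFS from (x=4, y=3) until reaching (x=4, y=2):
  Distance 0: (x=4, y=3)
  Distance 1: (x=4, y=2)  <- goal reached here
One shortest path (1 moves): (x=4, y=3) -> (x=4, y=2)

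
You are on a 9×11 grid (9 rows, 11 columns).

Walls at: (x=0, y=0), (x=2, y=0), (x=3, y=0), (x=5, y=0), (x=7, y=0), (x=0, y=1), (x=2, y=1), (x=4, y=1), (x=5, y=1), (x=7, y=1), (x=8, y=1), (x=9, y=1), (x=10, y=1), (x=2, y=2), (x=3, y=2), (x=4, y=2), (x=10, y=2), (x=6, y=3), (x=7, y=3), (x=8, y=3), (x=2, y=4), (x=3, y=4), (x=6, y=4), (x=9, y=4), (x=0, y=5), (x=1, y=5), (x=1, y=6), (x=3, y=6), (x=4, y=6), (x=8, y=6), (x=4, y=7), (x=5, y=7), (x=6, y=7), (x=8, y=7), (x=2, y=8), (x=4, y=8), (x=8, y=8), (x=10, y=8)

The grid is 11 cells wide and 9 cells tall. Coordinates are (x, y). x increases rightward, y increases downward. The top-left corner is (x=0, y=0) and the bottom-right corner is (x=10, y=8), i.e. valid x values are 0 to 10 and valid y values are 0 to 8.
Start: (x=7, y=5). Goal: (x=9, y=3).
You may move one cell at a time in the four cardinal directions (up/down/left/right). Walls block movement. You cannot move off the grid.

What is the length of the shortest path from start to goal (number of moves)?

BFS from (x=7, y=5) until reaching (x=9, y=3):
  Distance 0: (x=7, y=5)
  Distance 1: (x=7, y=4), (x=6, y=5), (x=8, y=5), (x=7, y=6)
  Distance 2: (x=8, y=4), (x=5, y=5), (x=9, y=5), (x=6, y=6), (x=7, y=7)
  Distance 3: (x=5, y=4), (x=4, y=5), (x=10, y=5), (x=5, y=6), (x=9, y=6), (x=7, y=8)
  Distance 4: (x=5, y=3), (x=4, y=4), (x=10, y=4), (x=3, y=5), (x=10, y=6), (x=9, y=7), (x=6, y=8)
  Distance 5: (x=5, y=2), (x=4, y=3), (x=10, y=3), (x=2, y=5), (x=10, y=7), (x=5, y=8), (x=9, y=8)
  Distance 6: (x=6, y=2), (x=3, y=3), (x=9, y=3), (x=2, y=6)  <- goal reached here
One shortest path (6 moves): (x=7, y=5) -> (x=8, y=5) -> (x=9, y=5) -> (x=10, y=5) -> (x=10, y=4) -> (x=10, y=3) -> (x=9, y=3)

Answer: Shortest path length: 6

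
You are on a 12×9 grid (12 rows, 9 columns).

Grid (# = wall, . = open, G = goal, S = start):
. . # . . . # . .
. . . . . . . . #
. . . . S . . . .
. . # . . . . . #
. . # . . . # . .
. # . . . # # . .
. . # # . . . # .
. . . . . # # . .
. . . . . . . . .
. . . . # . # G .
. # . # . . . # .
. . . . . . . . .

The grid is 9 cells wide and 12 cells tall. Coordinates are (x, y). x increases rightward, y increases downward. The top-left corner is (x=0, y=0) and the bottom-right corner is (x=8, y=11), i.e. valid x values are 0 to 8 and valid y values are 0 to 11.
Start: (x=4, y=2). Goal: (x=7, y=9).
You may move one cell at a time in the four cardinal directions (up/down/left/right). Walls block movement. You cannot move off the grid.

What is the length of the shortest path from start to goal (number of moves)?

Answer: Shortest path length: 10

Derivation:
BFS from (x=4, y=2) until reaching (x=7, y=9):
  Distance 0: (x=4, y=2)
  Distance 1: (x=4, y=1), (x=3, y=2), (x=5, y=2), (x=4, y=3)
  Distance 2: (x=4, y=0), (x=3, y=1), (x=5, y=1), (x=2, y=2), (x=6, y=2), (x=3, y=3), (x=5, y=3), (x=4, y=4)
  Distance 3: (x=3, y=0), (x=5, y=0), (x=2, y=1), (x=6, y=1), (x=1, y=2), (x=7, y=2), (x=6, y=3), (x=3, y=4), (x=5, y=4), (x=4, y=5)
  Distance 4: (x=1, y=1), (x=7, y=1), (x=0, y=2), (x=8, y=2), (x=1, y=3), (x=7, y=3), (x=3, y=5), (x=4, y=6)
  Distance 5: (x=1, y=0), (x=7, y=0), (x=0, y=1), (x=0, y=3), (x=1, y=4), (x=7, y=4), (x=2, y=5), (x=5, y=6), (x=4, y=7)
  Distance 6: (x=0, y=0), (x=8, y=0), (x=0, y=4), (x=8, y=4), (x=7, y=5), (x=6, y=6), (x=3, y=7), (x=4, y=8)
  Distance 7: (x=0, y=5), (x=8, y=5), (x=2, y=7), (x=3, y=8), (x=5, y=8)
  Distance 8: (x=0, y=6), (x=8, y=6), (x=1, y=7), (x=2, y=8), (x=6, y=8), (x=3, y=9), (x=5, y=9)
  Distance 9: (x=1, y=6), (x=0, y=7), (x=8, y=7), (x=1, y=8), (x=7, y=8), (x=2, y=9), (x=5, y=10)
  Distance 10: (x=7, y=7), (x=0, y=8), (x=8, y=8), (x=1, y=9), (x=7, y=9), (x=2, y=10), (x=4, y=10), (x=6, y=10), (x=5, y=11)  <- goal reached here
One shortest path (10 moves): (x=4, y=2) -> (x=4, y=3) -> (x=4, y=4) -> (x=4, y=5) -> (x=4, y=6) -> (x=4, y=7) -> (x=4, y=8) -> (x=5, y=8) -> (x=6, y=8) -> (x=7, y=8) -> (x=7, y=9)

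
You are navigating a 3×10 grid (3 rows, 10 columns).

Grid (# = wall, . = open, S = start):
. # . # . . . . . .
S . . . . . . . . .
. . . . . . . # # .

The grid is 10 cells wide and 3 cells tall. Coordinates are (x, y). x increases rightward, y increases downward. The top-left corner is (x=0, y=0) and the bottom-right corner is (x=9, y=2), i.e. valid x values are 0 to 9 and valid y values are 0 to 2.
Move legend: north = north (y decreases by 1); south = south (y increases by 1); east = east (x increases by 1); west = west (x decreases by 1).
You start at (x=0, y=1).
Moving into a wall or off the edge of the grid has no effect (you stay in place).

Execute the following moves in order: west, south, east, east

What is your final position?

Answer: Final position: (x=2, y=2)

Derivation:
Start: (x=0, y=1)
  west (west): blocked, stay at (x=0, y=1)
  south (south): (x=0, y=1) -> (x=0, y=2)
  east (east): (x=0, y=2) -> (x=1, y=2)
  east (east): (x=1, y=2) -> (x=2, y=2)
Final: (x=2, y=2)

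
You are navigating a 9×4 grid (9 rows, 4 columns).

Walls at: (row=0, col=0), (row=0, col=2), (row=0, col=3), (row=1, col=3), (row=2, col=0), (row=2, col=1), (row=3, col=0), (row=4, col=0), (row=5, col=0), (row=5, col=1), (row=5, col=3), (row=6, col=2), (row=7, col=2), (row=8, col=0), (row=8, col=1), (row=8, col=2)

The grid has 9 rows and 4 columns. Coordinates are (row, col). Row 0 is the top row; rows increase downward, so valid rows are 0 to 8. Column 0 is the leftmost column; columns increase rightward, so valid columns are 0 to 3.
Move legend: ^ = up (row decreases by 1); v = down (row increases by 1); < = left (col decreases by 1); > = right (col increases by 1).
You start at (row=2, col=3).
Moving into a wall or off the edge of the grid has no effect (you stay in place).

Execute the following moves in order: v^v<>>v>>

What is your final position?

Start: (row=2, col=3)
  v (down): (row=2, col=3) -> (row=3, col=3)
  ^ (up): (row=3, col=3) -> (row=2, col=3)
  v (down): (row=2, col=3) -> (row=3, col=3)
  < (left): (row=3, col=3) -> (row=3, col=2)
  > (right): (row=3, col=2) -> (row=3, col=3)
  > (right): blocked, stay at (row=3, col=3)
  v (down): (row=3, col=3) -> (row=4, col=3)
  > (right): blocked, stay at (row=4, col=3)
  > (right): blocked, stay at (row=4, col=3)
Final: (row=4, col=3)

Answer: Final position: (row=4, col=3)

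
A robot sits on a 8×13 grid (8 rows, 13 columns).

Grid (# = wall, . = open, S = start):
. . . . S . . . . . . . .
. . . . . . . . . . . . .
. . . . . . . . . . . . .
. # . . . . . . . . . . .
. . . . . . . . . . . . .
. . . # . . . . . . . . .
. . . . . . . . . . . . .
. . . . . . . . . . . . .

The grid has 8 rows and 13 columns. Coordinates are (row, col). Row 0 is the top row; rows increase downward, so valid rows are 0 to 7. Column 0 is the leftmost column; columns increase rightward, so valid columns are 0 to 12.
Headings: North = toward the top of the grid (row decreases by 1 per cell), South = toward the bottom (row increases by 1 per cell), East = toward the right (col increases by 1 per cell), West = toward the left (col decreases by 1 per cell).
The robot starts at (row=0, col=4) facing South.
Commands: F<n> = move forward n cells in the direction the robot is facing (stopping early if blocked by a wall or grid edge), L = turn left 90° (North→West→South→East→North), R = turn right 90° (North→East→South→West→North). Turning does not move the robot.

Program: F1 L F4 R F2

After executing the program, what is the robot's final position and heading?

Start: (row=0, col=4), facing South
  F1: move forward 1, now at (row=1, col=4)
  L: turn left, now facing East
  F4: move forward 4, now at (row=1, col=8)
  R: turn right, now facing South
  F2: move forward 2, now at (row=3, col=8)
Final: (row=3, col=8), facing South

Answer: Final position: (row=3, col=8), facing South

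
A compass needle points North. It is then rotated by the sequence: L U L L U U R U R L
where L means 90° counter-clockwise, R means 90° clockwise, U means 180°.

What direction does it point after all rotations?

Answer: Final heading: South

Derivation:
Start: North
  L (left (90° counter-clockwise)) -> West
  U (U-turn (180°)) -> East
  L (left (90° counter-clockwise)) -> North
  L (left (90° counter-clockwise)) -> West
  U (U-turn (180°)) -> East
  U (U-turn (180°)) -> West
  R (right (90° clockwise)) -> North
  U (U-turn (180°)) -> South
  R (right (90° clockwise)) -> West
  L (left (90° counter-clockwise)) -> South
Final: South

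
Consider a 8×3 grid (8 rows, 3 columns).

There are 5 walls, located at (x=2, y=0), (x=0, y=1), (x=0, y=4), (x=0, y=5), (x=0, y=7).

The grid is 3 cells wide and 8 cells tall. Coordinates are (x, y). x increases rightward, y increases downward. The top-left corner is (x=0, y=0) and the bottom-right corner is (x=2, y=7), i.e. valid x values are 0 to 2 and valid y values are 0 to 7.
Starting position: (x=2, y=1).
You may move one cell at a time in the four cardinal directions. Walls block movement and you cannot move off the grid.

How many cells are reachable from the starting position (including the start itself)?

Answer: Reachable cells: 19

Derivation:
BFS flood-fill from (x=2, y=1):
  Distance 0: (x=2, y=1)
  Distance 1: (x=1, y=1), (x=2, y=2)
  Distance 2: (x=1, y=0), (x=1, y=2), (x=2, y=3)
  Distance 3: (x=0, y=0), (x=0, y=2), (x=1, y=3), (x=2, y=4)
  Distance 4: (x=0, y=3), (x=1, y=4), (x=2, y=5)
  Distance 5: (x=1, y=5), (x=2, y=6)
  Distance 6: (x=1, y=6), (x=2, y=7)
  Distance 7: (x=0, y=6), (x=1, y=7)
Total reachable: 19 (grid has 19 open cells total)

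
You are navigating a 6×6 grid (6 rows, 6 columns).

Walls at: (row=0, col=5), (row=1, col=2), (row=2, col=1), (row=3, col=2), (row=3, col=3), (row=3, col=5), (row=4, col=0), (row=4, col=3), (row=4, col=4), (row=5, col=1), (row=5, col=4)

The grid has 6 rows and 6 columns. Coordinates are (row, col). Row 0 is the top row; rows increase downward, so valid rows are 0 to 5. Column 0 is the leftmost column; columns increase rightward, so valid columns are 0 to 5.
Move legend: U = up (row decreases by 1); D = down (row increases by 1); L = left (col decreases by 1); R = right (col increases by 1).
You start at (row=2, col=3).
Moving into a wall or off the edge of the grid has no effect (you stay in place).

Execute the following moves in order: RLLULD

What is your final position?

Answer: Final position: (row=2, col=2)

Derivation:
Start: (row=2, col=3)
  R (right): (row=2, col=3) -> (row=2, col=4)
  L (left): (row=2, col=4) -> (row=2, col=3)
  L (left): (row=2, col=3) -> (row=2, col=2)
  U (up): blocked, stay at (row=2, col=2)
  L (left): blocked, stay at (row=2, col=2)
  D (down): blocked, stay at (row=2, col=2)
Final: (row=2, col=2)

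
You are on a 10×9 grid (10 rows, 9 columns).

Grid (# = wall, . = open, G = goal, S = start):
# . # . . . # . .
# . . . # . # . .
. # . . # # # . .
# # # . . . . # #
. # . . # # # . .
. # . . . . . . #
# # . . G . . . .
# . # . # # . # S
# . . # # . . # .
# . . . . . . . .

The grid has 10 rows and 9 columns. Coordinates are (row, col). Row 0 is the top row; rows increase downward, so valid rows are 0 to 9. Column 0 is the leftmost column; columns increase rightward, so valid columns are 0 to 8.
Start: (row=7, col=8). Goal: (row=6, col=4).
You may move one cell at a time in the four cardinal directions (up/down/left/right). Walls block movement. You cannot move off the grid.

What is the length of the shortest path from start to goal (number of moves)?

BFS from (row=7, col=8) until reaching (row=6, col=4):
  Distance 0: (row=7, col=8)
  Distance 1: (row=6, col=8), (row=8, col=8)
  Distance 2: (row=6, col=7), (row=9, col=8)
  Distance 3: (row=5, col=7), (row=6, col=6), (row=9, col=7)
  Distance 4: (row=4, col=7), (row=5, col=6), (row=6, col=5), (row=7, col=6), (row=9, col=6)
  Distance 5: (row=4, col=8), (row=5, col=5), (row=6, col=4), (row=8, col=6), (row=9, col=5)  <- goal reached here
One shortest path (5 moves): (row=7, col=8) -> (row=6, col=8) -> (row=6, col=7) -> (row=6, col=6) -> (row=6, col=5) -> (row=6, col=4)

Answer: Shortest path length: 5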